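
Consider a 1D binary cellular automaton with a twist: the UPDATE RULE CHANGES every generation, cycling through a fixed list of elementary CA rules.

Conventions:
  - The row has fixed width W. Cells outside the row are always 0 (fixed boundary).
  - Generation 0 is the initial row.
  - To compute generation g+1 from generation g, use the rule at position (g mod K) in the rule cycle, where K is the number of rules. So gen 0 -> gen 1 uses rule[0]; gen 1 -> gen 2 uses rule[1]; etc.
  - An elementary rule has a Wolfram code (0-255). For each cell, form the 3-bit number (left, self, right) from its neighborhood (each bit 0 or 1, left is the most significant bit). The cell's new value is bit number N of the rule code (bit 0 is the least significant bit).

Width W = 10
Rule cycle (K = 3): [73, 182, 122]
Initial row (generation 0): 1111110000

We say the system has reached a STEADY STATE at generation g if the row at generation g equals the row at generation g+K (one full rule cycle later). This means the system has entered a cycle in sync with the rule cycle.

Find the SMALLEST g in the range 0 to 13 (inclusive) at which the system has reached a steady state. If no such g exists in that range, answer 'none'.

Answer: 12

Derivation:
Gen 0: 1111110000
Gen 1 (rule 73): 1000010111
Gen 2 (rule 182): 1100111010
Gen 3 (rule 122): 1111101101
Gen 4 (rule 73): 1000101100
Gen 5 (rule 182): 1101110010
Gen 6 (rule 122): 1111011101
Gen 7 (rule 73): 1001010100
Gen 8 (rule 182): 1111111110
Gen 9 (rule 122): 1000000011
Gen 10 (rule 73): 0011111011
Gen 11 (rule 182): 0101110100
Gen 12 (rule 122): 1011011010
Gen 13 (rule 73): 0011011000
Gen 14 (rule 182): 0100100100
Gen 15 (rule 122): 1011011010
Gen 16 (rule 73): 0011011000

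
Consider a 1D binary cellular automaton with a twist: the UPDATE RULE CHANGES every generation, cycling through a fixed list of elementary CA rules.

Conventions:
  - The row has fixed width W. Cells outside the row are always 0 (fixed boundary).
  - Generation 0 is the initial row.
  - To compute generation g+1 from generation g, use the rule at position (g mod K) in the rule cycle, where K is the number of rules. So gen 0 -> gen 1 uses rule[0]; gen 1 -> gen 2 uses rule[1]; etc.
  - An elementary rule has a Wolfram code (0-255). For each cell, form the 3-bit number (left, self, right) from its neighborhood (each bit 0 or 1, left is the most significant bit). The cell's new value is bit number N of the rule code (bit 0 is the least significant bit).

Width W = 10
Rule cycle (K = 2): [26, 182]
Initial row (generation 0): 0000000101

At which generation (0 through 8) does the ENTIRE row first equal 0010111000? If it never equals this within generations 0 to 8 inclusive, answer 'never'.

Gen 0: 0000000101
Gen 1 (rule 26): 0000001000
Gen 2 (rule 182): 0000011100
Gen 3 (rule 26): 0000110010
Gen 4 (rule 182): 0001001111
Gen 5 (rule 26): 0010111000
Gen 6 (rule 182): 0111010100
Gen 7 (rule 26): 1100000010
Gen 8 (rule 182): 0010000111

Answer: 5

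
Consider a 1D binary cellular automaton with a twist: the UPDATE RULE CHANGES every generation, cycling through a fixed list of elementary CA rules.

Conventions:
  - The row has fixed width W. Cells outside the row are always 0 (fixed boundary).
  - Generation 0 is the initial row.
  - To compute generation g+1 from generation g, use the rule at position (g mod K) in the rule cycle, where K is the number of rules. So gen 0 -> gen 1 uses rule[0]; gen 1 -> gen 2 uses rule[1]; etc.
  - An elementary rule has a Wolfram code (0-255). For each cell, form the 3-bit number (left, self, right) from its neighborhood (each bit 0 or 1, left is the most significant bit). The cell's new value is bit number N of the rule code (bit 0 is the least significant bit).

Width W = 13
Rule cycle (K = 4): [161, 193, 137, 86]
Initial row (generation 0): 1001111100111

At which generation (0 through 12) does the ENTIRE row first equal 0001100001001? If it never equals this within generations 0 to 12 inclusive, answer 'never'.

Answer: never

Derivation:
Gen 0: 1001111100111
Gen 1 (rule 161): 0000111000010
Gen 2 (rule 193): 1110011011000
Gen 3 (rule 137): 1100010010011
Gen 4 (rule 86): 0110111111101
Gen 5 (rule 161): 0001011111010
Gen 6 (rule 193): 1100001111000
Gen 7 (rule 137): 1001101110011
Gen 8 (rule 86): 1110100011101
Gen 9 (rule 161): 0101001001010
Gen 10 (rule 193): 0000000000000
Gen 11 (rule 137): 1111111111111
Gen 12 (rule 86): 0000000000001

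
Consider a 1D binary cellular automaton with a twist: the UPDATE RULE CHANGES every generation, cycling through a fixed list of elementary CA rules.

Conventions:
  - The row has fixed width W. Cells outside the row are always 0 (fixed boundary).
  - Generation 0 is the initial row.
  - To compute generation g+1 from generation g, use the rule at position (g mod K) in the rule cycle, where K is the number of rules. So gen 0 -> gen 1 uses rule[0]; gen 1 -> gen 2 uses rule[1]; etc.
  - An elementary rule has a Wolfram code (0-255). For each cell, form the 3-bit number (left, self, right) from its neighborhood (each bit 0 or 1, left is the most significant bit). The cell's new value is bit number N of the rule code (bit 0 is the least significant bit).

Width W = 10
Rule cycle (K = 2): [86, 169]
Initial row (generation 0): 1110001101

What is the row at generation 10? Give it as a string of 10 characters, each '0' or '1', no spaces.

Answer: 1000001010

Derivation:
Gen 0: 1110001101
Gen 1 (rule 86): 0011010101
Gen 2 (rule 169): 1010101010
Gen 3 (rule 86): 1010101011
Gen 4 (rule 169): 0101010110
Gen 5 (rule 86): 1101010011
Gen 6 (rule 169): 1010100010
Gen 7 (rule 86): 1010110111
Gen 8 (rule 169): 0101101110
Gen 9 (rule 86): 1100100011
Gen 10 (rule 169): 1000001010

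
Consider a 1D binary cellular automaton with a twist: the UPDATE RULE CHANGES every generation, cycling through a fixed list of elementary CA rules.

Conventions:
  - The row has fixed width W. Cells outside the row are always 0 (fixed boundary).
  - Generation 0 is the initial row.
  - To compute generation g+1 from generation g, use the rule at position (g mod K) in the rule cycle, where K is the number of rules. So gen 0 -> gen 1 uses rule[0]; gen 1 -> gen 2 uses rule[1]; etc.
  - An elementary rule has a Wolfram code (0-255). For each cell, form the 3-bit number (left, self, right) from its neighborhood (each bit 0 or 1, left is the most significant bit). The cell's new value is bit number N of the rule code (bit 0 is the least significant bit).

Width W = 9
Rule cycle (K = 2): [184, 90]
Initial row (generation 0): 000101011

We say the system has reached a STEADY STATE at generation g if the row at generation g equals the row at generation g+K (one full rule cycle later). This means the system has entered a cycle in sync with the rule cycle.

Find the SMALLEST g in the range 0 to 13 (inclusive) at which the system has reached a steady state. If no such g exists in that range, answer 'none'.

Gen 0: 000101011
Gen 1 (rule 184): 000010110
Gen 2 (rule 90): 000100111
Gen 3 (rule 184): 000010110
Gen 4 (rule 90): 000100111
Gen 5 (rule 184): 000010110
Gen 6 (rule 90): 000100111
Gen 7 (rule 184): 000010110
Gen 8 (rule 90): 000100111
Gen 9 (rule 184): 000010110
Gen 10 (rule 90): 000100111
Gen 11 (rule 184): 000010110
Gen 12 (rule 90): 000100111
Gen 13 (rule 184): 000010110
Gen 14 (rule 90): 000100111
Gen 15 (rule 184): 000010110

Answer: 1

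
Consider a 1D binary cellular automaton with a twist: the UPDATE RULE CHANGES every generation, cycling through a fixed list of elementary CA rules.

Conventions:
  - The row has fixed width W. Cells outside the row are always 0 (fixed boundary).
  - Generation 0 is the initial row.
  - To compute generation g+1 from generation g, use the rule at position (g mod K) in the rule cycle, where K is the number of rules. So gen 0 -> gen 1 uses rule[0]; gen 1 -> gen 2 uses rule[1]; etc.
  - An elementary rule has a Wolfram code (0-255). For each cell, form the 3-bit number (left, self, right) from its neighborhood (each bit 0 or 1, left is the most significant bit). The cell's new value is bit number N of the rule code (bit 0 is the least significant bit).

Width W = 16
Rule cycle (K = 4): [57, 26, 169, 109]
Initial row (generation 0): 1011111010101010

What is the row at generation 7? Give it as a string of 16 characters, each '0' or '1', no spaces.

Answer: 0110110000011000

Derivation:
Gen 0: 1011111010101010
Gen 1 (rule 57): 0110000101010101
Gen 2 (rule 26): 1101001000000000
Gen 3 (rule 169): 1010000011111111
Gen 4 (rule 109): 1110111010000001
Gen 5 (rule 57): 1001100101111100
Gen 6 (rule 26): 0111011001000010
Gen 7 (rule 169): 0110110000011000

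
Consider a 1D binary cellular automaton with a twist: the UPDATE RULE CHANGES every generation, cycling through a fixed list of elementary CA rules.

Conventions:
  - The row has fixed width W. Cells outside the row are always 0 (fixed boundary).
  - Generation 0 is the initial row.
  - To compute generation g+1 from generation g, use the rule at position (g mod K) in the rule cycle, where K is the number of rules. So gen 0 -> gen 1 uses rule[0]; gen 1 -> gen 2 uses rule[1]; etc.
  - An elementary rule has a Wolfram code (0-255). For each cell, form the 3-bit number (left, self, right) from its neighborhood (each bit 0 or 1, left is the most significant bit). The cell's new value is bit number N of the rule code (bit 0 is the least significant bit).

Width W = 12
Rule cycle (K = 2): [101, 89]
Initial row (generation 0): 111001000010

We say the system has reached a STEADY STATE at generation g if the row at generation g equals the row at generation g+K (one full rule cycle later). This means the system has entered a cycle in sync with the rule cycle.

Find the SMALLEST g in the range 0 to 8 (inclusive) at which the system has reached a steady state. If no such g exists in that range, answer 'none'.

Gen 0: 111001000010
Gen 1 (rule 101): 001001011010
Gen 2 (rule 89): 100100011001
Gen 3 (rule 101): 100101001001
Gen 4 (rule 89): 010000100100
Gen 5 (rule 101): 010110100101
Gen 6 (rule 89): 000110010000
Gen 7 (rule 101): 110010010111
Gen 8 (rule 89): 111001000101
Gen 9 (rule 101): 001001010111
Gen 10 (rule 89): 100100000101

Answer: none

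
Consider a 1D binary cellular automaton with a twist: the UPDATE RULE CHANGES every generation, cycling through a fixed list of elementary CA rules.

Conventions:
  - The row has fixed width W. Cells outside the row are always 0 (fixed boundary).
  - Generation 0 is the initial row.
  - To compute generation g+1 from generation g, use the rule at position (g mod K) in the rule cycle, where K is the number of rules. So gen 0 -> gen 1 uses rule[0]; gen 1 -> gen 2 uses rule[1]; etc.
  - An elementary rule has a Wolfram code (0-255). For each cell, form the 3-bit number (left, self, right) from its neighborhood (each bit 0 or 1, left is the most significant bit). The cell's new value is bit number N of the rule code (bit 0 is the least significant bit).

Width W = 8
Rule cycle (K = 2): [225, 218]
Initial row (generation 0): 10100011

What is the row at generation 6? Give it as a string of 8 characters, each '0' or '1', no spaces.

Gen 0: 10100011
Gen 1 (rule 225): 01001001
Gen 2 (rule 218): 10110110
Gen 3 (rule 225): 01011010
Gen 4 (rule 218): 10011001
Gen 5 (rule 225): 00001000
Gen 6 (rule 218): 00010100

Answer: 00010100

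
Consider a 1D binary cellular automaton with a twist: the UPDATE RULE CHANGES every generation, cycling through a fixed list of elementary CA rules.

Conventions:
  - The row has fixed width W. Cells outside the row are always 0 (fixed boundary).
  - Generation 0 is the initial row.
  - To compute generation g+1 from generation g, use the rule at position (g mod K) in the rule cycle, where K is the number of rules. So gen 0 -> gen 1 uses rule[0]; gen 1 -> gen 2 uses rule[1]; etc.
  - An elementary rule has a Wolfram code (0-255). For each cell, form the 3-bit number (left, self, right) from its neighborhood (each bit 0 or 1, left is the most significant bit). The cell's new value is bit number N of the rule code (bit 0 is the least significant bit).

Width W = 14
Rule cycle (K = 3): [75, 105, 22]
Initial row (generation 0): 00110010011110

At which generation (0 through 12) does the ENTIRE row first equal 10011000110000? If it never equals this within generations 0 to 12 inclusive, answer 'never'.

Answer: 2

Derivation:
Gen 0: 00110010011110
Gen 1 (rule 75): 11110100110010
Gen 2 (rule 105): 10011000110000
Gen 3 (rule 22): 11100101001000
Gen 4 (rule 75): 10101000010011
Gen 5 (rule 105): 01010011000011
Gen 6 (rule 22): 11011100100100
Gen 7 (rule 75): 11010101001001
Gen 8 (rule 105): 11101010000000
Gen 9 (rule 22): 00001011000000
Gen 10 (rule 75): 11110011011111
Gen 11 (rule 105): 10010011110001
Gen 12 (rule 22): 11111100001011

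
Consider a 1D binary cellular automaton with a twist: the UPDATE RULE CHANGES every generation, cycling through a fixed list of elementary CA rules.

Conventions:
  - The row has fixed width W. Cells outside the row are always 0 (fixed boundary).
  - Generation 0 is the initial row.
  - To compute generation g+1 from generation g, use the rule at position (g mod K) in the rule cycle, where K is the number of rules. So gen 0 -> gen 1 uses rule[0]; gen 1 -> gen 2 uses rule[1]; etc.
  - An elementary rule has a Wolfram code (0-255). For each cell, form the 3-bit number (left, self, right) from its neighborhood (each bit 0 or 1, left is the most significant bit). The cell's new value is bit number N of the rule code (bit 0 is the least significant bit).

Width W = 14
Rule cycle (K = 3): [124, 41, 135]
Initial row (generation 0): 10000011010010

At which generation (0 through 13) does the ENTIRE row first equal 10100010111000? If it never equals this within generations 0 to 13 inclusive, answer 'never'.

Answer: 3

Derivation:
Gen 0: 10000011010010
Gen 1 (rule 124): 11000011111011
Gen 2 (rule 41): 10011010000110
Gen 3 (rule 135): 10100010111000
Gen 4 (rule 124): 11110011101100
Gen 5 (rule 41): 10000010011001
Gen 6 (rule 135): 10111110100011
Gen 7 (rule 124): 11100011110011
Gen 8 (rule 41): 10001010000010
Gen 9 (rule 135): 10111010111110
Gen 10 (rule 124): 11101111100011
Gen 11 (rule 41): 10011000001010
Gen 12 (rule 135): 10100011111010
Gen 13 (rule 124): 11110010001111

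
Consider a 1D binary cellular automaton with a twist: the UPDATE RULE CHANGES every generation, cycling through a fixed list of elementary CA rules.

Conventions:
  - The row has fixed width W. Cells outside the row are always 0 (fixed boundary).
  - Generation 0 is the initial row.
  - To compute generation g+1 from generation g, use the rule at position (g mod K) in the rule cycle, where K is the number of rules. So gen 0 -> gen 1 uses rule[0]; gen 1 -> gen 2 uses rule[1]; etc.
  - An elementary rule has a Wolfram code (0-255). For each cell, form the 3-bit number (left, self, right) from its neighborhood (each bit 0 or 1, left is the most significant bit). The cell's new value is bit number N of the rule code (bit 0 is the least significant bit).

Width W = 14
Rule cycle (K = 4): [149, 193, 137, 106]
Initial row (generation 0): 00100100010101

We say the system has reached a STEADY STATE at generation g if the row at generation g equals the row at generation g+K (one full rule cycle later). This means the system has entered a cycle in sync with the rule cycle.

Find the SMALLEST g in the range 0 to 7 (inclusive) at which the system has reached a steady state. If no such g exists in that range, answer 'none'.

Gen 0: 00100100010101
Gen 1 (rule 149): 10110111010101
Gen 2 (rule 193): 00010011000000
Gen 3 (rule 137): 11000010011111
Gen 4 (rule 106): 11000100110001
Gen 5 (rule 149): 00110110001101
Gen 6 (rule 193): 10010010100100
Gen 7 (rule 137): 00000000000001
Gen 8 (rule 106): 00000000000010
Gen 9 (rule 149): 11111111111011
Gen 10 (rule 193): 01111111111001
Gen 11 (rule 137): 01111111110000

Answer: none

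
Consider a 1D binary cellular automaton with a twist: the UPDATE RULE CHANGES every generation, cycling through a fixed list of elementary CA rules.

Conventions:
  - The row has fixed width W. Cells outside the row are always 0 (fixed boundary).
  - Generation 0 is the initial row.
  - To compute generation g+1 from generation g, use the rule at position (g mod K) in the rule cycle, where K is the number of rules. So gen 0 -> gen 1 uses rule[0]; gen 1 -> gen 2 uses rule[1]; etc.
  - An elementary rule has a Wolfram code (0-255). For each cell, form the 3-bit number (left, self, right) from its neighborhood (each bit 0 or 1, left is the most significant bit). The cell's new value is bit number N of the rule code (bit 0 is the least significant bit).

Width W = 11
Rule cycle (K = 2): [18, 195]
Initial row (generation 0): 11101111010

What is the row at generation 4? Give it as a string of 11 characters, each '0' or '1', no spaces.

Answer: 11111111110

Derivation:
Gen 0: 11101111010
Gen 1 (rule 18): 00000000001
Gen 2 (rule 195): 11111111110
Gen 3 (rule 18): 00000000001
Gen 4 (rule 195): 11111111110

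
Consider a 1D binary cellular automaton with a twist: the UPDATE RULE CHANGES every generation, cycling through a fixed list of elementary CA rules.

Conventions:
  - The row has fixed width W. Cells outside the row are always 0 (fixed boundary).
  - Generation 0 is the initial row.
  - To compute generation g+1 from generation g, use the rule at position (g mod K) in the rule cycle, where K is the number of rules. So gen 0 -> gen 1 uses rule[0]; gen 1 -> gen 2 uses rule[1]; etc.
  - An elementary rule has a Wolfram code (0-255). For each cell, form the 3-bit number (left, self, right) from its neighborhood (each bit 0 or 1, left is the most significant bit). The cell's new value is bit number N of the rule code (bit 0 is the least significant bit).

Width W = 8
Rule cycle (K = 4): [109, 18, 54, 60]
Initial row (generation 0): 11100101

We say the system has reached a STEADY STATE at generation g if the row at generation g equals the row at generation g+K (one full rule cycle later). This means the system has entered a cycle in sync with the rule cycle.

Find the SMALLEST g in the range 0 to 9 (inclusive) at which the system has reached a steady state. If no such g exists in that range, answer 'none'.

Answer: 6

Derivation:
Gen 0: 11100101
Gen 1 (rule 109): 10100111
Gen 2 (rule 18): 00011000
Gen 3 (rule 54): 00100100
Gen 4 (rule 60): 00110110
Gen 5 (rule 109): 10111110
Gen 6 (rule 18): 00000001
Gen 7 (rule 54): 00000011
Gen 8 (rule 60): 00000010
Gen 9 (rule 109): 11111010
Gen 10 (rule 18): 00000001
Gen 11 (rule 54): 00000011
Gen 12 (rule 60): 00000010
Gen 13 (rule 109): 11111010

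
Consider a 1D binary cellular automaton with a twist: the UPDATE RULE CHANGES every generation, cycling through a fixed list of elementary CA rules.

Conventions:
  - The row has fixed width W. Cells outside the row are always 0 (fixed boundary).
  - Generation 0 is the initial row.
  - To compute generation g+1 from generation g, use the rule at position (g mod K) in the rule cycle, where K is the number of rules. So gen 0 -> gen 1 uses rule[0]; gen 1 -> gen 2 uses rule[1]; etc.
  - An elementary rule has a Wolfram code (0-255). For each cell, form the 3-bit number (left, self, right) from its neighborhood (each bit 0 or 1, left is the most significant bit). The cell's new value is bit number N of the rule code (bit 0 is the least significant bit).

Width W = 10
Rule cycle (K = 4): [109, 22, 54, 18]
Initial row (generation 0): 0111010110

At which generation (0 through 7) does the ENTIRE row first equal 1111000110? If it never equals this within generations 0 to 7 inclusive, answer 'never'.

Gen 0: 0111010110
Gen 1 (rule 109): 0101111110
Gen 2 (rule 22): 1100000001
Gen 3 (rule 54): 0010000011
Gen 4 (rule 18): 0101000100
Gen 5 (rule 109): 0111010101
Gen 6 (rule 22): 1000010101
Gen 7 (rule 54): 1100111111

Answer: never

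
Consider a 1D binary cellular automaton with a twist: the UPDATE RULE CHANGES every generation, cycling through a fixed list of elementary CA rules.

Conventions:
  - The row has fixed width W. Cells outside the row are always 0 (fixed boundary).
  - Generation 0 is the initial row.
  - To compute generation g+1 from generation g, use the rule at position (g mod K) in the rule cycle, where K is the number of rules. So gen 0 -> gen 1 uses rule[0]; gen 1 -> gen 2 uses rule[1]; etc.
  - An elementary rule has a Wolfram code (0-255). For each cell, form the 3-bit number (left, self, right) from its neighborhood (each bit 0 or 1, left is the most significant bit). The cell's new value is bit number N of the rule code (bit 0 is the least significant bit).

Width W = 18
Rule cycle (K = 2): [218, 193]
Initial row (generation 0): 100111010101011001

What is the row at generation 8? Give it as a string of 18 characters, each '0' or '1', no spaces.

Gen 0: 100111010101011001
Gen 1 (rule 218): 011111000000011110
Gen 2 (rule 193): 001111011111001110
Gen 3 (rule 218): 011111011111111111
Gen 4 (rule 193): 001111001111111111
Gen 5 (rule 218): 011111111111111111
Gen 6 (rule 193): 001111111111111111
Gen 7 (rule 218): 011111111111111111
Gen 8 (rule 193): 001111111111111111

Answer: 001111111111111111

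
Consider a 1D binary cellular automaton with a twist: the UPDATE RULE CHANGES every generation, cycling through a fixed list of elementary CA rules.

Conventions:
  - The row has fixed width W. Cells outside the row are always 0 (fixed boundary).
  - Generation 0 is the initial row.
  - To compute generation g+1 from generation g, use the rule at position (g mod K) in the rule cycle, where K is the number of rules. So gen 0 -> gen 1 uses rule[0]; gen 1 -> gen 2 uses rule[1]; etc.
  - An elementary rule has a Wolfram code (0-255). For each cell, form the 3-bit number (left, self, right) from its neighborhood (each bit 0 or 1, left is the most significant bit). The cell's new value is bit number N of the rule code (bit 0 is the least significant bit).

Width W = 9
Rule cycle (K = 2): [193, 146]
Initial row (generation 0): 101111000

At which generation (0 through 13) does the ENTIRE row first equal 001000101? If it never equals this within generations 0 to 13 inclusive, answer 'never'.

Gen 0: 101111000
Gen 1 (rule 193): 000111011
Gen 2 (rule 146): 001010000
Gen 3 (rule 193): 100000111
Gen 4 (rule 146): 010001010
Gen 5 (rule 193): 000100000
Gen 6 (rule 146): 001010000
Gen 7 (rule 193): 100000111
Gen 8 (rule 146): 010001010
Gen 9 (rule 193): 000100000
Gen 10 (rule 146): 001010000
Gen 11 (rule 193): 100000111
Gen 12 (rule 146): 010001010
Gen 13 (rule 193): 000100000

Answer: never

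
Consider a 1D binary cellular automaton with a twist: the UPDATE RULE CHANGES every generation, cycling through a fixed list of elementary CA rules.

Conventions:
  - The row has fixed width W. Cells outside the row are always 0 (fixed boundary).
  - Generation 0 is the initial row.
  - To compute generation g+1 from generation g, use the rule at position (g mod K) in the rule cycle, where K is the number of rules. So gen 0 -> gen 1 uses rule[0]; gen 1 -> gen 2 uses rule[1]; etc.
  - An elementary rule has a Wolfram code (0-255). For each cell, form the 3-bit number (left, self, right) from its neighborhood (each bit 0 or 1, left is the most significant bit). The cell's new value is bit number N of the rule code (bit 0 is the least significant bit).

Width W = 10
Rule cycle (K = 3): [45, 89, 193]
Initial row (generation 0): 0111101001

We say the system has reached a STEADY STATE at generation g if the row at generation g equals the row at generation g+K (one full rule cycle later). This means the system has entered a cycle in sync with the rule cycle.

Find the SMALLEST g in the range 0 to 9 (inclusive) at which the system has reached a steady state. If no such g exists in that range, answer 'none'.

Gen 0: 0111101001
Gen 1 (rule 45): 0100011001
Gen 2 (rule 89): 0011011100
Gen 3 (rule 193): 1001001101
Gen 4 (rule 45): 1001001011
Gen 5 (rule 89): 0100100011
Gen 6 (rule 193): 0000001001
Gen 7 (rule 45): 1111101001
Gen 8 (rule 89): 1000100100
Gen 9 (rule 193): 0010000001
Gen 10 (rule 45): 1010111101
Gen 11 (rule 89): 0000100100
Gen 12 (rule 193): 1110000001

Answer: none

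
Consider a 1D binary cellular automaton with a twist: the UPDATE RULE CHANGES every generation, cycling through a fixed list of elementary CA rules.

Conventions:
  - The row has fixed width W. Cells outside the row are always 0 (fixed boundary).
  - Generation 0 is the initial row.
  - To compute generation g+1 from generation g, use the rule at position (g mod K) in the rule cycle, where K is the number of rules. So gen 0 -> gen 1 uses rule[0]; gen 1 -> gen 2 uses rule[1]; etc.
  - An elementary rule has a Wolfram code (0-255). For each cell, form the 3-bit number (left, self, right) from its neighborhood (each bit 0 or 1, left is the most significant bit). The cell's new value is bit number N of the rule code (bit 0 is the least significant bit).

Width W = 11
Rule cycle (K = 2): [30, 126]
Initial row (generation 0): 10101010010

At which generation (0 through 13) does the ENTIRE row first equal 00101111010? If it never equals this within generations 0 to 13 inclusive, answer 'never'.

Gen 0: 10101010010
Gen 1 (rule 30): 10101011111
Gen 2 (rule 126): 11111110001
Gen 3 (rule 30): 10000001011
Gen 4 (rule 126): 11000011111
Gen 5 (rule 30): 10100110000
Gen 6 (rule 126): 11111111000
Gen 7 (rule 30): 10000000100
Gen 8 (rule 126): 11000001110
Gen 9 (rule 30): 10100011001
Gen 10 (rule 126): 11110111111
Gen 11 (rule 30): 10000100000
Gen 12 (rule 126): 11001110000
Gen 13 (rule 30): 10111001000

Answer: never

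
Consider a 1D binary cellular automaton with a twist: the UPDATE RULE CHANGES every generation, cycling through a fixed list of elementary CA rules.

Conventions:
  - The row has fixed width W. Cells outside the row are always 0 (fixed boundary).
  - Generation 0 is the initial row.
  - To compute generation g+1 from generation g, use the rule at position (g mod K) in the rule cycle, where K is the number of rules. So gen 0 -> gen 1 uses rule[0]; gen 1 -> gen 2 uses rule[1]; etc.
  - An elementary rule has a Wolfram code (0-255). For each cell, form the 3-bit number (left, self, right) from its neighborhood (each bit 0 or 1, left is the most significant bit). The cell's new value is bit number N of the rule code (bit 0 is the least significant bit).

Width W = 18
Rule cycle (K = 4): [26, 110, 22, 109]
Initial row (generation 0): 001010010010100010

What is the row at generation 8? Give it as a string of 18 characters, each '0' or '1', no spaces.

Answer: 101110111011101011

Derivation:
Gen 0: 001010010010100010
Gen 1 (rule 26): 010001101100010101
Gen 2 (rule 110): 110011111100111111
Gen 3 (rule 22): 001100000011000000
Gen 4 (rule 109): 101101111011011111
Gen 5 (rule 26): 001001000010010000
Gen 6 (rule 110): 011011000110110000
Gen 7 (rule 22): 100000101000001000
Gen 8 (rule 109): 101110111011101011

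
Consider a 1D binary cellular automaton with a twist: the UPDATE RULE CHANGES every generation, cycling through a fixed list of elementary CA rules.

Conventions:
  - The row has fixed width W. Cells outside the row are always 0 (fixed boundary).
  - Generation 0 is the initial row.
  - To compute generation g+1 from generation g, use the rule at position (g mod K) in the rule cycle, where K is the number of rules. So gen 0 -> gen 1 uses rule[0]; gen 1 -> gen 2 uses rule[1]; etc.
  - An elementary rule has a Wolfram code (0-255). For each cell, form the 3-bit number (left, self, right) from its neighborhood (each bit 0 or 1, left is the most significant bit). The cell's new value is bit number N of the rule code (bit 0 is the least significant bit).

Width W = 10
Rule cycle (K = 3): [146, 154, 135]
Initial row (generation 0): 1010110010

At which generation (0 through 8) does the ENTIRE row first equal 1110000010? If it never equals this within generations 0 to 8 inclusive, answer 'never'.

Gen 0: 1010110010
Gen 1 (rule 146): 0000001101
Gen 2 (rule 154): 0000011000
Gen 3 (rule 135): 1111100011
Gen 4 (rule 146): 0111010100
Gen 5 (rule 154): 1110000010
Gen 6 (rule 135): 0100111110
Gen 7 (rule 146): 1011011101
Gen 8 (rule 154): 0010011000

Answer: 5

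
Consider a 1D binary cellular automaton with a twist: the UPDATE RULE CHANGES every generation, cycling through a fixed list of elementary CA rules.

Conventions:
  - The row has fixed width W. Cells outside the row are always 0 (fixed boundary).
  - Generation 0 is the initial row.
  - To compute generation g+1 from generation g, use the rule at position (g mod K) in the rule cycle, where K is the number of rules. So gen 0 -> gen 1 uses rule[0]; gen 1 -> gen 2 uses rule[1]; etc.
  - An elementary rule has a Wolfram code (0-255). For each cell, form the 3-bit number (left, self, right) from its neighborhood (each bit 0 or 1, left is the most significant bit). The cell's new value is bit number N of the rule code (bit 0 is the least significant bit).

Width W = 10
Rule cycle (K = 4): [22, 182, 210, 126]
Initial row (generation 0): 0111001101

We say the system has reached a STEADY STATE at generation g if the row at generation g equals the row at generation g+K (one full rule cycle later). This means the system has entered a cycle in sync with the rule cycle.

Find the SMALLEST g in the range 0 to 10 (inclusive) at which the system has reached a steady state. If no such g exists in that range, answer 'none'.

Answer: 5

Derivation:
Gen 0: 0111001101
Gen 1 (rule 22): 1000110001
Gen 2 (rule 182): 1101001011
Gen 3 (rule 210): 0100110001
Gen 4 (rule 126): 1111111011
Gen 5 (rule 22): 0000000000
Gen 6 (rule 182): 0000000000
Gen 7 (rule 210): 0000000000
Gen 8 (rule 126): 0000000000
Gen 9 (rule 22): 0000000000
Gen 10 (rule 182): 0000000000
Gen 11 (rule 210): 0000000000
Gen 12 (rule 126): 0000000000
Gen 13 (rule 22): 0000000000
Gen 14 (rule 182): 0000000000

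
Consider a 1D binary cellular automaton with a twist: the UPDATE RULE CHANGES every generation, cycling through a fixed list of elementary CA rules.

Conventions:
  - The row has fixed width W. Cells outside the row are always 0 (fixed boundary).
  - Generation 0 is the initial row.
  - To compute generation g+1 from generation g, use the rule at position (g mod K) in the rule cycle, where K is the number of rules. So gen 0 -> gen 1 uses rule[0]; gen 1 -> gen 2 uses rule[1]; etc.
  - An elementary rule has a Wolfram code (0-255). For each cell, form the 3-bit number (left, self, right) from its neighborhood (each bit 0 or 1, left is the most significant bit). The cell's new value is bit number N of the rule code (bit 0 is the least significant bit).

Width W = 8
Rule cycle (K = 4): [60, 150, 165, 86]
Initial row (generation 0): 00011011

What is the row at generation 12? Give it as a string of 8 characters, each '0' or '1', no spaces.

Answer: 01010101

Derivation:
Gen 0: 00011011
Gen 1 (rule 60): 00010110
Gen 2 (rule 150): 00110001
Gen 3 (rule 165): 10000101
Gen 4 (rule 86): 11001101
Gen 5 (rule 60): 10101011
Gen 6 (rule 150): 10101000
Gen 7 (rule 165): 11111011
Gen 8 (rule 86): 00001001
Gen 9 (rule 60): 00001101
Gen 10 (rule 150): 00010001
Gen 11 (rule 165): 11010101
Gen 12 (rule 86): 01010101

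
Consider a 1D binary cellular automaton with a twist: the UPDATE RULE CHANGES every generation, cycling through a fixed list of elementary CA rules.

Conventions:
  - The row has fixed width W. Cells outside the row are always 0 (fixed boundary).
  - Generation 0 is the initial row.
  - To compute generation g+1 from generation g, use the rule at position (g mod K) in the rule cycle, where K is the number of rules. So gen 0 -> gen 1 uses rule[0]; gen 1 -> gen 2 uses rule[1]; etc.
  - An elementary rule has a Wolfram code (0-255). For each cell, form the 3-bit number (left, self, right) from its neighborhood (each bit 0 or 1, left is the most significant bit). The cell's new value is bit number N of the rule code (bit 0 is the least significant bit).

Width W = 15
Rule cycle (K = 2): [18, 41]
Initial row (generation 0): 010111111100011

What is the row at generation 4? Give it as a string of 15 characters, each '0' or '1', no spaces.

Gen 0: 010111111100011
Gen 1 (rule 18): 100000000010100
Gen 2 (rule 41): 001111111001001
Gen 3 (rule 18): 010000000110110
Gen 4 (rule 41): 000111110101100

Answer: 000111110101100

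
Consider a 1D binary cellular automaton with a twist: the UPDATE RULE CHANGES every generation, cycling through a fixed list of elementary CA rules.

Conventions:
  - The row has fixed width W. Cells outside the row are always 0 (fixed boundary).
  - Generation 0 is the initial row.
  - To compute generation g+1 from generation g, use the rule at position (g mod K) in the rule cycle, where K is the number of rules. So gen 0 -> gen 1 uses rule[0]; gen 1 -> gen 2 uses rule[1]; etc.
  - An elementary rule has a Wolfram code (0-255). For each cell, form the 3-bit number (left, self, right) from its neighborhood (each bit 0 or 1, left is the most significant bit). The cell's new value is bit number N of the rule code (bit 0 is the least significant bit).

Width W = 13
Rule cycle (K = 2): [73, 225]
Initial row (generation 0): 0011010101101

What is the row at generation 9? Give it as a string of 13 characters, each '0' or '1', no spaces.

Gen 0: 0011010101101
Gen 1 (rule 73): 1011000001100
Gen 2 (rule 225): 0101011100101
Gen 3 (rule 73): 0000010100000
Gen 4 (rule 225): 1111001001111
Gen 5 (rule 73): 1001000001001
Gen 6 (rule 225): 0000011100000
Gen 7 (rule 73): 1111010101111
Gen 8 (rule 225): 0111101010111
Gen 9 (rule 73): 0100100000101

Answer: 0100100000101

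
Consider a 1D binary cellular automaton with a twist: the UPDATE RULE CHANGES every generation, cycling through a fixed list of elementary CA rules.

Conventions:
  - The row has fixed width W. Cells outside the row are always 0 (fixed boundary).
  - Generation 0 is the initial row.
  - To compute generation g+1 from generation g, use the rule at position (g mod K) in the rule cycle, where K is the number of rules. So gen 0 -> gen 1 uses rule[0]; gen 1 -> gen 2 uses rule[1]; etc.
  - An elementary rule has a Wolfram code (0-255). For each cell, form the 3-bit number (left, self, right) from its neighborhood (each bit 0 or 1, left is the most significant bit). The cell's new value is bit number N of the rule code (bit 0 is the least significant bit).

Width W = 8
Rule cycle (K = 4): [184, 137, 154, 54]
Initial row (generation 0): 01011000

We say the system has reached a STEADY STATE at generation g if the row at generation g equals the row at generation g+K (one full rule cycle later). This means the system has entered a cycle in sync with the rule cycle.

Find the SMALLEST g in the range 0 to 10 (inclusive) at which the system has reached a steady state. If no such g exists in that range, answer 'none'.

Gen 0: 01011000
Gen 1 (rule 184): 00110100
Gen 2 (rule 137): 10100001
Gen 3 (rule 154): 00010010
Gen 4 (rule 54): 00111111
Gen 5 (rule 184): 00111110
Gen 6 (rule 137): 10111100
Gen 7 (rule 154): 00111010
Gen 8 (rule 54): 01000111
Gen 9 (rule 184): 00100110
Gen 10 (rule 137): 10000100
Gen 11 (rule 154): 01001010
Gen 12 (rule 54): 11111111
Gen 13 (rule 184): 11111110
Gen 14 (rule 137): 11111100

Answer: none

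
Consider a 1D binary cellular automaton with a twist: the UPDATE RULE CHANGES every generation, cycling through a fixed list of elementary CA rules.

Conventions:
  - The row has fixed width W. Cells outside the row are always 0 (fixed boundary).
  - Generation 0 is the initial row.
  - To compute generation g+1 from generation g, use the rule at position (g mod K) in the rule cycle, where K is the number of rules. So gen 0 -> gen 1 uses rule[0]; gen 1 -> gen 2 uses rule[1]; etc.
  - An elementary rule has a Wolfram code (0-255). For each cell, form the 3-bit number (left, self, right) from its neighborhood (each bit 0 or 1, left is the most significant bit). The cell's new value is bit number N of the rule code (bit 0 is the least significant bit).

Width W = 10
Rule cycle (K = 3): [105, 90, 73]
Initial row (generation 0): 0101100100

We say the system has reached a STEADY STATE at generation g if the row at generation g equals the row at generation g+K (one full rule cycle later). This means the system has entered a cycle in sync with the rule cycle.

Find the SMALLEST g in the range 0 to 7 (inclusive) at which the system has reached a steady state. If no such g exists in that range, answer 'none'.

Answer: none

Derivation:
Gen 0: 0101100100
Gen 1 (rule 105): 0011100001
Gen 2 (rule 90): 0110110010
Gen 3 (rule 73): 0110110000
Gen 4 (rule 105): 0111110111
Gen 5 (rule 90): 1100010101
Gen 6 (rule 73): 1101000000
Gen 7 (rule 105): 1110011111
Gen 8 (rule 90): 1011110001
Gen 9 (rule 73): 0010010100
Gen 10 (rule 105): 1000001001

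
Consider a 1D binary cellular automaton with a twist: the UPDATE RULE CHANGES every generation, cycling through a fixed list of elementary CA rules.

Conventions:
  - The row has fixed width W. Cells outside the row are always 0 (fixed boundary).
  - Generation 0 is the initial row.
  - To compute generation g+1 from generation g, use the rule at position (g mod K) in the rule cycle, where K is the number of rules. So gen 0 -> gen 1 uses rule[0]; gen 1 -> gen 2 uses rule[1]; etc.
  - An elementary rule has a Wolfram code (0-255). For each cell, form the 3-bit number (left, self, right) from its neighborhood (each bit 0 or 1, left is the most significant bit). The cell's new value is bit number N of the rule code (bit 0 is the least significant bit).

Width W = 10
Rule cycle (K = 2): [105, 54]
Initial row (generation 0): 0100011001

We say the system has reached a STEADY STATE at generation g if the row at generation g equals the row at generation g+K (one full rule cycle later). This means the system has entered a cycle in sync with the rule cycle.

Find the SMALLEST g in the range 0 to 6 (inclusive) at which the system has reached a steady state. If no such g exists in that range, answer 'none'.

Answer: none

Derivation:
Gen 0: 0100011001
Gen 1 (rule 105): 0001011000
Gen 2 (rule 54): 0011100100
Gen 3 (rule 105): 1010100001
Gen 4 (rule 54): 1111110011
Gen 5 (rule 105): 1000010011
Gen 6 (rule 54): 1100111100
Gen 7 (rule 105): 1100100101
Gen 8 (rule 54): 0011111111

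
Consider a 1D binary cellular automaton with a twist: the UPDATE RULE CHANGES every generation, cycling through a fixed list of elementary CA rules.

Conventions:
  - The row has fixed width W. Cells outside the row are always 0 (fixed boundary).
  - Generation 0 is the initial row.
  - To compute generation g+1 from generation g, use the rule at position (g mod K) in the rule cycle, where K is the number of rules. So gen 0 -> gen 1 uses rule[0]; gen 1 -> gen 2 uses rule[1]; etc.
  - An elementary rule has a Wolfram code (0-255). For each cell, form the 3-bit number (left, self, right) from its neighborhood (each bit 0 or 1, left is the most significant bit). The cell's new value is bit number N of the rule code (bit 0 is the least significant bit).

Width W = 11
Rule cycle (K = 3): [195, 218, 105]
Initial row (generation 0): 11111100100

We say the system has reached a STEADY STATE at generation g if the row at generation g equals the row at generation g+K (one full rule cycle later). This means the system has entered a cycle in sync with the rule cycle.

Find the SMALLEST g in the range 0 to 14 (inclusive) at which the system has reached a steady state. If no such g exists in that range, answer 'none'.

Answer: 11

Derivation:
Gen 0: 11111100100
Gen 1 (rule 195): 01111101001
Gen 2 (rule 218): 11111100110
Gen 3 (rule 105): 10000100110
Gen 4 (rule 195): 00111001010
Gen 5 (rule 218): 01111110001
Gen 6 (rule 105): 01000010100
Gen 7 (rule 195): 10011100001
Gen 8 (rule 218): 01111110010
Gen 9 (rule 105): 01000010000
Gen 10 (rule 195): 10011100111
Gen 11 (rule 218): 01111111111
Gen 12 (rule 105): 01000000001
Gen 13 (rule 195): 10011111110
Gen 14 (rule 218): 01111111111
Gen 15 (rule 105): 01000000001
Gen 16 (rule 195): 10011111110
Gen 17 (rule 218): 01111111111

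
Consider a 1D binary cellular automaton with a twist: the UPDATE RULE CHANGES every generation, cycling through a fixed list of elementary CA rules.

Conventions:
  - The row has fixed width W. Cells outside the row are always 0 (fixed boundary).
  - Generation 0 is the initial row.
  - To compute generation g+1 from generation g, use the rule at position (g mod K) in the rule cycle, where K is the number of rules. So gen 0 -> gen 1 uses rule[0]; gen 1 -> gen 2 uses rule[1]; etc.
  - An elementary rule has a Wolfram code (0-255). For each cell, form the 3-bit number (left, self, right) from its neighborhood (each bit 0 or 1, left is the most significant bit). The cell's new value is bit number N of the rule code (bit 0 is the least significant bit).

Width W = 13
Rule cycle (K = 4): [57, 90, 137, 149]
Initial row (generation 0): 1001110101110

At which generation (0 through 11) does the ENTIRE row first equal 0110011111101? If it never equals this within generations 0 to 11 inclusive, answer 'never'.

Gen 0: 1001110101110
Gen 1 (rule 57): 0101001011001
Gen 2 (rule 90): 1000110011110
Gen 3 (rule 137): 0010100011100
Gen 4 (rule 149): 1010111001011
Gen 5 (rule 57): 0101100100110
Gen 6 (rule 90): 1001111011111
Gen 7 (rule 137): 0001110011110
Gen 8 (rule 149): 1100101001101
Gen 9 (rule 57): 1010010101010
Gen 10 (rule 90): 0001100000001
Gen 11 (rule 137): 1101001111100

Answer: never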